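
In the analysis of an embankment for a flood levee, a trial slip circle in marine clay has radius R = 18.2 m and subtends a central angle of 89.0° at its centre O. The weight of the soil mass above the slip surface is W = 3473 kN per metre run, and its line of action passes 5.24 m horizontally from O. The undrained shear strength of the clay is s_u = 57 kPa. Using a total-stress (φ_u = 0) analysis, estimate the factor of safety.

FS = 1.61

Taking moments about the centre O, the resisting moment is provided by the undrained shear strength acting along the arc:
Arc length L_a = R·θ = 18.2·(89.0°·π/180) = 18.2·1.5533 = 28.27 m
M_R = s_u·L_a·R = 57·28.27·18.2 = 29328.2 kN·m/m
M_D = W·d = 3473·5.24 = 18198.5 kN·m/m
FS = M_R / M_D = 29328.2 / 18198.5 = 1.612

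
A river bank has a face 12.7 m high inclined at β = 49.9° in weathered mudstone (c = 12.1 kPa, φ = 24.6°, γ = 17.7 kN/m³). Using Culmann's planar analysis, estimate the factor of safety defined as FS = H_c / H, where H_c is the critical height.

FS = 1.56

H_c = (4c/γ) · sinβ cosφ / [1 − cos(β − φ)]
    = (4·12.1/17.7) · sin49.9°·cos24.6° / [1 − cos25.3°]
    = 2.734 · 0.6955 / 0.0959 = 19.83 m
FS = H_c / H = 19.83 / 12.7 = 1.561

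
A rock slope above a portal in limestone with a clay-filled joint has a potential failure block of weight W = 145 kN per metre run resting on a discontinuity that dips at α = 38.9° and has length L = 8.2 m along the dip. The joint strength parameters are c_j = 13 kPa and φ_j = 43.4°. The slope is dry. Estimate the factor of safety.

FS = 2.34

Resolving the block weight along and normal to the plane and applying the Mohr–Coulomb strength on the joint:
N' = W cosα = 145·cos38.9° = 112.8 kN/m
Driving force T = W sinα = 145·sin38.9° = 91.1 kN/m
Resisting force R = c_j·L + N'·tanφ_j = 13·8.2 + 112.8·tan43.4° = 106.6 + 106.7 = 213.3 kN/m
FS = R / T = 213.3 / 91.1 = 2.343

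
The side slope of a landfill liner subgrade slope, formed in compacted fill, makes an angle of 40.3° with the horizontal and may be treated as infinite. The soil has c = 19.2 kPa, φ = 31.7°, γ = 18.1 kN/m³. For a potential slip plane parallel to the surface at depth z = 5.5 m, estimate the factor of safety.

For an infinite slope with a slip plane parallel to the surface (no pore pressure): FS = [c + γz cos²β tanφ] / [γz sinβ cosβ].
γz = 18.1·5.5 = 99.55 kN/m²
Numerator = 19.2 + 99.55·cos²40.3°·tan31.7° = 19.2 + 99.55·0.5817·0.6176 = 54.963 kPa
Denominator = 99.55·sin40.3°·cos40.3° = 99.55·0.6468·0.7627 = 49.107 kPa
FS = 54.963 / 49.107 = 1.119

FS = 1.12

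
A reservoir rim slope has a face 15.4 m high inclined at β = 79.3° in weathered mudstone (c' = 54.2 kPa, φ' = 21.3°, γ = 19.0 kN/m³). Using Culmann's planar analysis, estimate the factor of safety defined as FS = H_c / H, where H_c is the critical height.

H_c = (4c'/γ) · sinβ cosφ' / [1 − cos(β − φ')]
    = (4·54.2/19.0) · sin79.3°·cos21.3° / [1 − cos58.0°]
    = 11.411 · 0.9155 / 0.4701 = 22.22 m
FS = H_c / H = 22.22 / 15.4 = 1.443

FS = 1.44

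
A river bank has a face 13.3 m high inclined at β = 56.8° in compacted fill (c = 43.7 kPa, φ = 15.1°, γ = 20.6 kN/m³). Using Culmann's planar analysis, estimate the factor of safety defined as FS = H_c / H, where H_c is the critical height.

H_c = (4c/γ) · sinβ cosφ / [1 − cos(β − φ)]
    = (4·43.7/20.6) · sin56.8°·cos15.1° / [1 − cos41.7°]
    = 8.485 · 0.8079 / 0.2534 = 27.06 m
FS = H_c / H = 27.06 / 13.3 = 2.034

FS = 2.03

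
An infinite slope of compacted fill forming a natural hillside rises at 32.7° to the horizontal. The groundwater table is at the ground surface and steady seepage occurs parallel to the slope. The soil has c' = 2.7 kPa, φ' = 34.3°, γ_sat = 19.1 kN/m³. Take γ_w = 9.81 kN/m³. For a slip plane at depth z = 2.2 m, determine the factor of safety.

FS = 0.66

With seepage parallel to the slope and the water table at the surface, the effective normal stress on the slip plane uses the buoyant unit weight γ' = γ_sat − γ_w while the driving shear stress uses γ_sat:
FS = [c' + γ' z cos²β tanφ'] / [γ_sat z sinβ cosβ]
γ' = 19.1 − 9.81 = 9.29 kN/m³
Numerator = 2.7 + 9.29·2.2·cos²32.7°·tan34.3° = 2.7 + 9.29·2.2·0.7081·0.6822 = 12.573 kPa
Denominator = 19.1·2.2·sin32.7°·cos32.7° = 19.1·2.2·0.5402·0.8415 = 19.103 kPa
FS = 12.573 / 19.103 = 0.658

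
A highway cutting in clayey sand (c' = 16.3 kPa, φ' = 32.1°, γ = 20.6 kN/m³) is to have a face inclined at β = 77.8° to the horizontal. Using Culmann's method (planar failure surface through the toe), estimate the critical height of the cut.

H_c = 8.69 m

Culmann's analysis gives the critical failure plane at α_cr = (β + φ')/2 = (77.8 + 32.1)/2 = 55.0°, and the critical height
H_c = (4c'/γ) · sinβ cosφ' / [1 − cos(β − φ')]
    = (4·16.3/20.6) · sin77.8°·cos32.1° / [1 − cos(45.7°)]
    = 3.165 · 0.9774·0.8471 / [1 − 0.6984]
    = 3.165 · 0.8280 / 0.3016
    = 8.69 m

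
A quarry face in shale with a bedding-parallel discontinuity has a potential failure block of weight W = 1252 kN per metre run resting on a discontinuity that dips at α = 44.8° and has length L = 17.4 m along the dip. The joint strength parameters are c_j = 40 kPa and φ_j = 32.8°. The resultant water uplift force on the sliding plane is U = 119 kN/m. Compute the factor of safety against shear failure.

FS = 1.35

Resolving the block weight along and normal to the plane and applying the Mohr–Coulomb strength on the joint:
N' = W cosα − U = 1252·cos44.8° − 119 = 769.4 kN/m
Driving force T = W sinα = 1252·sin44.8° = 882.2 kN/m
Resisting force R = c_j·L + N'·tanφ_j = 40·17.4 + 769.4·tan32.8° = 696.0 + 495.8 = 1191.8 kN/m
FS = R / T = 1191.8 / 882.2 = 1.351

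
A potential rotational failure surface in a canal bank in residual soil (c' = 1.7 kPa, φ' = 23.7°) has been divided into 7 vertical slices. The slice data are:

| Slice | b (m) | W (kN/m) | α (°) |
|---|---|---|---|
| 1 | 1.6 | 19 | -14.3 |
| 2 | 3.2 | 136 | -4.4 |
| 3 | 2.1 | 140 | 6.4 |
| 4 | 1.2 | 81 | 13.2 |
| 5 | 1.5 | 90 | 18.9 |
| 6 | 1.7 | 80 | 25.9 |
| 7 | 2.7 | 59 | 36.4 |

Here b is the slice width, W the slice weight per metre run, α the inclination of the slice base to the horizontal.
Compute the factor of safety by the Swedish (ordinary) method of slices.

Ordinary method of slices: FS = Σ[c'·Δl_i + (W_i cosα_i)·tanφ'] / Σ W_i sinα_i, with Δl_i = b_i / cosα_i.
Slice 1: Δl = 1.6/cos(-14.3°) = 1.651 m; N'_1 = 19·cos(-14.3°) = 18.4; c'Δl = 2.81; W sinα = -4.7
Slice 2: Δl = 3.2/cos(-4.4°) = 3.209 m; N'_2 = 136·cos(-4.4°) = 135.6; c'Δl = 5.46; W sinα = -10.4
Slice 3: Δl = 2.1/cos6.4° = 2.113 m; N'_3 = 140·cos6.4° = 139.1; c'Δl = 3.59; W sinα = 15.6
Slice 4: Δl = 1.2/cos13.2° = 1.233 m; N'_4 = 81·cos13.2° = 78.9; c'Δl = 2.10; W sinα = 18.5
Slice 5: Δl = 1.5/cos18.9° = 1.585 m; N'_5 = 90·cos18.9° = 85.1; c'Δl = 2.70; W sinα = 29.2
Slice 6: Δl = 1.7/cos25.9° = 1.890 m; N'_6 = 80·cos25.9° = 72.0; c'Δl = 3.21; W sinα = 34.9
Slice 7: Δl = 2.7/cos36.4° = 3.354 m; N'_7 = 59·cos36.4° = 47.5; c'Δl = 5.70; W sinα = 35.0
Σc'Δl = 25.6 kN/m; ΣN' = 576.6 kN/m; ΣW sinα = 118.1 kN/m
Resisting = 25.6 + 576.6·tan23.7° = 25.6 + 253.1 = 278.7 kN/m
FS = 278.7 / 118.1 = 2.360

FS = 2.36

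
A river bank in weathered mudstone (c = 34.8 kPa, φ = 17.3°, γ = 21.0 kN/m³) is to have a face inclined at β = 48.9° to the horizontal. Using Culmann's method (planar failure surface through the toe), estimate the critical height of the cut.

Culmann's analysis gives the critical failure plane at α_cr = (β + φ)/2 = (48.9 + 17.3)/2 = 33.1°, and the critical height
H_c = (4c/γ) · sinβ cosφ / [1 − cos(β − φ)]
    = (4·34.8/21.0) · sin48.9°·cos17.3° / [1 − cos(31.6°)]
    = 6.629 · 0.7536·0.9548 / [1 − 0.8517]
    = 6.629 · 0.7195 / 0.1483
    = 32.16 m

H_c = 32.16 m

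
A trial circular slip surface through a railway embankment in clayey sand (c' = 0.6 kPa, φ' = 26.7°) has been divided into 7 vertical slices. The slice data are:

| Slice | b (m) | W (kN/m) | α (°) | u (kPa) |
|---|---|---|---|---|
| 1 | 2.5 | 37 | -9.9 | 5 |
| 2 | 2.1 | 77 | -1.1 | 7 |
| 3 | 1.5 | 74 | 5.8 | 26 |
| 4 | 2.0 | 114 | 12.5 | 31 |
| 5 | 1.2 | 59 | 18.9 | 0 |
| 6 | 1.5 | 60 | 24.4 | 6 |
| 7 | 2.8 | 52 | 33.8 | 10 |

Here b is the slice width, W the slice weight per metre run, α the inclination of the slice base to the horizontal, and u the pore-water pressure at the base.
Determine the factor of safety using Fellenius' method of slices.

FS = 1.53

Ordinary method of slices: FS = Σ[c'·Δl_i + (W_i cosα_i − u_i·Δl_i)·tanφ'] / Σ W_i sinα_i, with Δl_i = b_i / cosα_i.
Slice 1: Δl = 2.5/cos(-9.9°) = 2.538 m; N'_1 = 37·cos(-9.9°) − 5·2.538 = 23.8; c'Δl = 1.52; W sinα = -6.4
Slice 2: Δl = 2.1/cos(-1.1°) = 2.100 m; N'_2 = 77·cos(-1.1°) − 7·2.100 = 62.3; c'Δl = 1.26; W sinα = -1.5
Slice 3: Δl = 1.5/cos5.8° = 1.508 m; N'_3 = 74·cos5.8° − 26·1.508 = 34.4; c'Δl = 0.90; W sinα = 7.5
Slice 4: Δl = 2.0/cos12.5° = 2.049 m; N'_4 = 114·cos12.5° − 31·2.049 = 47.8; c'Δl = 1.23; W sinα = 24.7
Slice 5: Δl = 1.2/cos18.9° = 1.268 m; N'_5 = 59·cos18.9° − 0·1.268 = 55.8; c'Δl = 0.76; W sinα = 19.1
Slice 6: Δl = 1.5/cos24.4° = 1.647 m; N'_6 = 60·cos24.4° − 6·1.647 = 44.8; c'Δl = 0.99; W sinα = 24.8
Slice 7: Δl = 2.8/cos33.8° = 3.369 m; N'_7 = 52·cos33.8° − 10·3.369 = 9.5; c'Δl = 2.02; W sinα = 28.9
Σc'Δl = 8.7 kN/m; ΣN' = 278.3 kN/m; ΣW sinα = 97.1 kN/m
Resisting = 8.7 + 278.3·tan26.7° = 8.7 + 140.0 = 148.7 kN/m
FS = 148.7 / 97.1 = 1.531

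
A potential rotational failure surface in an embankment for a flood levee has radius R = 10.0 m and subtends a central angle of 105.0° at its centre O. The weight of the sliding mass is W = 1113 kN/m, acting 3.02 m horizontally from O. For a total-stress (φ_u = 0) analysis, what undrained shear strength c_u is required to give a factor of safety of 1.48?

c_u = 27.1 kPa

FS = c_u·L_a·R / (W·d), so c_u = FS·W·d / (L_a·R).
Arc length L_a = R·θ = 10.0·(105.0°·π/180) = 10.0·1.8326 = 18.33 m
c_u = 1.48·1113·3.02 / (18.33·10.0) = 4974.7 / 183.26 = 27.15 kPa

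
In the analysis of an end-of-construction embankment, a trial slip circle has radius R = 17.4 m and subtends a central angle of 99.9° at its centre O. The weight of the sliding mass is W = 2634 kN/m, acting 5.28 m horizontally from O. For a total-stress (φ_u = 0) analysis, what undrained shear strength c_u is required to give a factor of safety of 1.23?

FS = c_u·L_a·R / (W·d), so c_u = FS·W·d / (L_a·R).
Arc length L_a = R·θ = 17.4·(99.9°·π/180) = 17.4·1.7436 = 30.34 m
c_u = 1.23·2634·5.28 / (30.34·17.4) = 17106.2 / 527.89 = 32.41 kPa

c_u = 32.4 kPa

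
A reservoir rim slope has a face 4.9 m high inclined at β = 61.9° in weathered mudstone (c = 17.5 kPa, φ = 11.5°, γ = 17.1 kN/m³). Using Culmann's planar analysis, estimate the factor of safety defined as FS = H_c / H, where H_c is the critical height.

H_c = (4c/γ) · sinβ cosφ / [1 − cos(β − φ)]
    = (4·17.5/17.1) · sin61.9°·cos11.5° / [1 − cos50.4°]
    = 4.094 · 0.8644 / 0.3626 = 9.76 m
FS = H_c / H = 9.76 / 4.9 = 1.992

FS = 1.99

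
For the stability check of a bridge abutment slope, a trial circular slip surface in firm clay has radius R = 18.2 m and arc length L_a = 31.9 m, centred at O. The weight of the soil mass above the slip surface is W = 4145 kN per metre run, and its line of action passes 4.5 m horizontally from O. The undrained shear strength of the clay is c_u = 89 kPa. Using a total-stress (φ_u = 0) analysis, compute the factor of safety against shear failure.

FS = 2.77

Taking moments about the centre O, the resisting moment is provided by the undrained shear strength acting along the arc:
M_R = c_u·L_a·R = 89·31.90·18.2 = 51671.6 kN·m/m
M_D = W·d = 4145·4.5 = 18652.5 kN·m/m
FS = M_R / M_D = 51671.6 / 18652.5 = 2.770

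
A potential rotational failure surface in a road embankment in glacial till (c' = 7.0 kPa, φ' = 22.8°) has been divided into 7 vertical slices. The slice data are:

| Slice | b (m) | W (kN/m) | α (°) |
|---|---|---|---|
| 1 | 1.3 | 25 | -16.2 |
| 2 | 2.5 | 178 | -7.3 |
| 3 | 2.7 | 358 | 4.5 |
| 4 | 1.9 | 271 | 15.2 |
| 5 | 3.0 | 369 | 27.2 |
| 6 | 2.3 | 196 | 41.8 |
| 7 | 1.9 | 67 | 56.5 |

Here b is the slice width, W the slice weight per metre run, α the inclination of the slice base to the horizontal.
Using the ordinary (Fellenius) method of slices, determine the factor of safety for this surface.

Ordinary method of slices: FS = Σ[c'·Δl_i + (W_i cosα_i)·tanφ'] / Σ W_i sinα_i, with Δl_i = b_i / cosα_i.
Slice 1: Δl = 1.3/cos(-16.2°) = 1.354 m; N'_1 = 25·cos(-16.2°) = 24.0; c'Δl = 9.48; W sinα = -7.0
Slice 2: Δl = 2.5/cos(-7.3°) = 2.520 m; N'_2 = 178·cos(-7.3°) = 176.6; c'Δl = 17.64; W sinα = -22.6
Slice 3: Δl = 2.7/cos4.5° = 2.708 m; N'_3 = 358·cos4.5° = 356.9; c'Δl = 18.96; W sinα = 28.1
Slice 4: Δl = 1.9/cos15.2° = 1.969 m; N'_4 = 271·cos15.2° = 261.5; c'Δl = 13.78; W sinα = 71.1
Slice 5: Δl = 3.0/cos27.2° = 3.373 m; N'_5 = 369·cos27.2° = 328.2; c'Δl = 23.61; W sinα = 168.7
Slice 6: Δl = 2.3/cos41.8° = 3.085 m; N'_6 = 196·cos41.8° = 146.1; c'Δl = 21.60; W sinα = 130.6
Slice 7: Δl = 1.9/cos56.5° = 3.442 m; N'_7 = 67·cos56.5° = 37.0; c'Δl = 24.10; W sinα = 55.9
Σc'Δl = 129.2 kN/m; ΣN' = 1330.3 kN/m; ΣW sinα = 424.7 kN/m
Resisting = 129.2 + 1330.3·tan22.8° = 129.2 + 559.2 = 688.4 kN/m
FS = 688.4 / 424.7 = 1.621

FS = 1.62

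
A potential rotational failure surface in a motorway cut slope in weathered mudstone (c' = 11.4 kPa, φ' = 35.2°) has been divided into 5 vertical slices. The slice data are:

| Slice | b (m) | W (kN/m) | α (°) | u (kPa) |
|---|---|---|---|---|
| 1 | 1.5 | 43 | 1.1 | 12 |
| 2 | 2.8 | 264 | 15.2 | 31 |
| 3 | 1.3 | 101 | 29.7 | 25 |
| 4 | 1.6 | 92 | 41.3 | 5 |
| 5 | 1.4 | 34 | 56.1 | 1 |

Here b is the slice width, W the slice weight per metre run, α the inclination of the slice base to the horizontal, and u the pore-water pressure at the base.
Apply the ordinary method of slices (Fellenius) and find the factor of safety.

FS = 1.64

Ordinary method of slices: FS = Σ[c'·Δl_i + (W_i cosα_i − u_i·Δl_i)·tanφ'] / Σ W_i sinα_i, with Δl_i = b_i / cosα_i.
Slice 1: Δl = 1.5/cos1.1° = 1.500 m; N'_1 = 43·cos1.1° − 12·1.500 = 25.0; c'Δl = 17.10; W sinα = 0.8
Slice 2: Δl = 2.8/cos15.2° = 2.902 m; N'_2 = 264·cos15.2° − 31·2.902 = 164.8; c'Δl = 33.08; W sinα = 69.2
Slice 3: Δl = 1.3/cos29.7° = 1.497 m; N'_3 = 101·cos29.7° − 25·1.497 = 50.3; c'Δl = 17.06; W sinα = 50.0
Slice 4: Δl = 1.6/cos41.3° = 2.130 m; N'_4 = 92·cos41.3° − 5·2.130 = 58.5; c'Δl = 24.28; W sinα = 60.7
Slice 5: Δl = 1.4/cos56.1° = 2.510 m; N'_5 = 34·cos56.1° − 1·2.510 = 16.5; c'Δl = 28.62; W sinα = 28.2
Σc'Δl = 120.1 kN/m; ΣN' = 315.0 kN/m; ΣW sinα = 209.0 kN/m
Resisting = 120.1 + 315.0·tan35.2° = 120.1 + 222.2 = 342.4 kN/m
FS = 342.4 / 209.0 = 1.638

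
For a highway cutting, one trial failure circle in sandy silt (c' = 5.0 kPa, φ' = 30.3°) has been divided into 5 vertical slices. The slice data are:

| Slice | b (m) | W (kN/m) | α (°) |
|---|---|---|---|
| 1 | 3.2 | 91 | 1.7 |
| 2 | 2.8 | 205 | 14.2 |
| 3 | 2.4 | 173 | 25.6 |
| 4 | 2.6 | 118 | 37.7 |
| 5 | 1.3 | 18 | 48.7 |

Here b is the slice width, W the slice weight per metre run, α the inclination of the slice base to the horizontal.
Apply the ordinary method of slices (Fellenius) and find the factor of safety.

FS = 1.84

Ordinary method of slices: FS = Σ[c'·Δl_i + (W_i cosα_i)·tanφ'] / Σ W_i sinα_i, with Δl_i = b_i / cosα_i.
Slice 1: Δl = 3.2/cos1.7° = 3.201 m; N'_1 = 91·cos1.7° = 91.0; c'Δl = 16.01; W sinα = 2.7
Slice 2: Δl = 2.8/cos14.2° = 2.888 m; N'_2 = 205·cos14.2° = 198.7; c'Δl = 14.44; W sinα = 50.3
Slice 3: Δl = 2.4/cos25.6° = 2.661 m; N'_3 = 173·cos25.6° = 156.0; c'Δl = 13.31; W sinα = 74.8
Slice 4: Δl = 2.6/cos37.7° = 3.286 m; N'_4 = 118·cos37.7° = 93.4; c'Δl = 16.43; W sinα = 72.2
Slice 5: Δl = 1.3/cos48.7° = 1.970 m; N'_5 = 18·cos48.7° = 11.9; c'Δl = 9.85; W sinα = 13.5
Σc'Δl = 70.0 kN/m; ΣN' = 551.0 kN/m; ΣW sinα = 213.4 kN/m
Resisting = 70.0 + 551.0·tan30.3° = 70.0 + 322.0 = 392.0 kN/m
FS = 392.0 / 213.4 = 1.837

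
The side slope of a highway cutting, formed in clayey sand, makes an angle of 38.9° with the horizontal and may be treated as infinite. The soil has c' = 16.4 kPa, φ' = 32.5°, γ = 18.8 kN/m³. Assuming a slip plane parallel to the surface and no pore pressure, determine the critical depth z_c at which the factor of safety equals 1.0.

Setting FS = 1.00 in FS = [c' + γz cos²β tanφ'] / [γz sinβ cosβ] and solving for z:
z = c' / [γ cosβ (FS·sinβ − cosβ·tanφ')]
  = 16.4 / [18.8·cos38.9°·(1.00·sin38.9° − cos38.9°·tan32.5°)]
  = 16.4 / [18.8·0.7782·(1.00·0.6280 − 0.7782·0.6371)]
  = 16.4 / 1.9337 = 8.481 m

z_c = 8.48 m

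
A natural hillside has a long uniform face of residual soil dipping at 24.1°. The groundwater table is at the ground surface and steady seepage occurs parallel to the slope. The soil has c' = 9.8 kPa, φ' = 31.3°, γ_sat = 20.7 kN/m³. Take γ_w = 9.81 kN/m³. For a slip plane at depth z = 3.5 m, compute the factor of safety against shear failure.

With seepage parallel to the slope and the water table at the surface, the effective normal stress on the slip plane uses the buoyant unit weight γ' = γ_sat − γ_w while the driving shear stress uses γ_sat:
FS = [c' + γ' z cos²β tanφ'] / [γ_sat z sinβ cosβ]
γ' = 20.7 − 9.81 = 10.89 kN/m³
Numerator = 9.8 + 10.89·3.5·cos²24.1°·tan31.3° = 9.8 + 10.89·3.5·0.8333·0.6080 = 29.110 kPa
Denominator = 20.7·3.5·sin24.1°·cos24.1° = 20.7·3.5·0.4083·0.9128 = 27.005 kPa
FS = 29.110 / 27.005 = 1.078

FS = 1.08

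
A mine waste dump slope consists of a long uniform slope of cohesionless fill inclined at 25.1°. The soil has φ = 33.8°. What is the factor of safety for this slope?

For a dry cohesionless infinite slope the factor of safety is FS = tanφ / tanβ.
FS = tan33.8° / tan25.1° = 0.6694 / 0.4684 = 1.429

FS = 1.43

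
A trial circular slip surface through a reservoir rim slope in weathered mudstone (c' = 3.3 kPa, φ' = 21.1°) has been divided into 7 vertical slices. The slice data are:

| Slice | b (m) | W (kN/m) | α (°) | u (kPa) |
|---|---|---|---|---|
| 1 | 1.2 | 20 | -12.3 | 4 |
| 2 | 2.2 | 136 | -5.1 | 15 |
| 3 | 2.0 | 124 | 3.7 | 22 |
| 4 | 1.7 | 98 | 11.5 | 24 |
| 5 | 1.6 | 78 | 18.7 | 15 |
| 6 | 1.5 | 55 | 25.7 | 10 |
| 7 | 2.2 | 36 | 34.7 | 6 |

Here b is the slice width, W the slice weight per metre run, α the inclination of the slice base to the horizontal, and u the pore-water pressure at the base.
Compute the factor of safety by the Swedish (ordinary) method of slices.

FS = 2.20

Ordinary method of slices: FS = Σ[c'·Δl_i + (W_i cosα_i − u_i·Δl_i)·tanφ'] / Σ W_i sinα_i, with Δl_i = b_i / cosα_i.
Slice 1: Δl = 1.2/cos(-12.3°) = 1.228 m; N'_1 = 20·cos(-12.3°) − 4·1.228 = 14.6; c'Δl = 4.05; W sinα = -4.3
Slice 2: Δl = 2.2/cos(-5.1°) = 2.209 m; N'_2 = 136·cos(-5.1°) − 15·2.209 = 102.3; c'Δl = 7.29; W sinα = -12.1
Slice 3: Δl = 2.0/cos3.7° = 2.004 m; N'_3 = 124·cos3.7° − 22·2.004 = 79.6; c'Δl = 6.61; W sinα = 8.0
Slice 4: Δl = 1.7/cos11.5° = 1.735 m; N'_4 = 98·cos11.5° − 24·1.735 = 54.4; c'Δl = 5.72; W sinα = 19.5
Slice 5: Δl = 1.6/cos18.7° = 1.689 m; N'_5 = 78·cos18.7° − 15·1.689 = 48.5; c'Δl = 5.57; W sinα = 25.0
Slice 6: Δl = 1.5/cos25.7° = 1.665 m; N'_6 = 55·cos25.7° − 10·1.665 = 32.9; c'Δl = 5.49; W sinα = 23.9
Slice 7: Δl = 2.2/cos34.7° = 2.676 m; N'_7 = 36·cos34.7° − 6·2.676 = 13.5; c'Δl = 8.83; W sinα = 20.5
Σc'Δl = 43.6 kN/m; ΣN' = 346.0 kN/m; ΣW sinα = 80.5 kN/m
Resisting = 43.6 + 346.0·tan21.1° = 43.6 + 133.5 = 177.1 kN/m
FS = 177.1 / 80.5 = 2.199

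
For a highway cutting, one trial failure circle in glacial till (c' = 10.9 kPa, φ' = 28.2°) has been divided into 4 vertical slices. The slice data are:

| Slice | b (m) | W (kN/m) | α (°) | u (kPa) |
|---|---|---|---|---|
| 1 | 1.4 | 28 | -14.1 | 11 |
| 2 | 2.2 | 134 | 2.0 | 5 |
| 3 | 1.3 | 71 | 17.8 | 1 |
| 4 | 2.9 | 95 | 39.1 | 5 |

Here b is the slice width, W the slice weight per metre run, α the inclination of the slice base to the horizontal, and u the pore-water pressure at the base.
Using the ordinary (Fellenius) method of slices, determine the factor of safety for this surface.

FS = 2.92

Ordinary method of slices: FS = Σ[c'·Δl_i + (W_i cosα_i − u_i·Δl_i)·tanφ'] / Σ W_i sinα_i, with Δl_i = b_i / cosα_i.
Slice 1: Δl = 1.4/cos(-14.1°) = 1.443 m; N'_1 = 28·cos(-14.1°) − 11·1.443 = 11.3; c'Δl = 15.73; W sinα = -6.8
Slice 2: Δl = 2.2/cos2.0° = 2.201 m; N'_2 = 134·cos2.0° − 5·2.201 = 122.9; c'Δl = 23.99; W sinα = 4.7
Slice 3: Δl = 1.3/cos17.8° = 1.365 m; N'_3 = 71·cos17.8° − 1·1.365 = 66.2; c'Δl = 14.88; W sinα = 21.7
Slice 4: Δl = 2.9/cos39.1° = 3.737 m; N'_4 = 95·cos39.1° − 5·3.737 = 55.0; c'Δl = 40.73; W sinα = 59.9
Σc'Δl = 95.3 kN/m; ΣN' = 255.5 kN/m; ΣW sinα = 79.5 kN/m
Resisting = 95.3 + 255.5·tan28.2° = 95.3 + 137.0 = 232.3 kN/m
FS = 232.3 / 79.5 = 2.923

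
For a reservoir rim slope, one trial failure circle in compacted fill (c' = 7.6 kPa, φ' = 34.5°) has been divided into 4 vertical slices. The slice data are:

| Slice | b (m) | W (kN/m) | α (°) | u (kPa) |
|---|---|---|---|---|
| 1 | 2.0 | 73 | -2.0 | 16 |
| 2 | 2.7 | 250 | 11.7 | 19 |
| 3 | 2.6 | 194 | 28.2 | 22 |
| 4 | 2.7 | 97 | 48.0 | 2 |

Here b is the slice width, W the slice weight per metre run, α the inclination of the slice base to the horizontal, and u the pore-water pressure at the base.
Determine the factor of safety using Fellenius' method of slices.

Ordinary method of slices: FS = Σ[c'·Δl_i + (W_i cosα_i − u_i·Δl_i)·tanφ'] / Σ W_i sinα_i, with Δl_i = b_i / cosα_i.
Slice 1: Δl = 2.0/cos(-2.0°) = 2.001 m; N'_1 = 73·cos(-2.0°) − 16·2.001 = 40.9; c'Δl = 15.21; W sinα = -2.5
Slice 2: Δl = 2.7/cos11.7° = 2.757 m; N'_2 = 250·cos11.7° − 19·2.757 = 192.4; c'Δl = 20.96; W sinα = 50.7
Slice 3: Δl = 2.6/cos28.2° = 2.950 m; N'_3 = 194·cos28.2° − 22·2.950 = 106.1; c'Δl = 22.42; W sinα = 91.7
Slice 4: Δl = 2.7/cos48.0° = 4.035 m; N'_4 = 97·cos48.0° − 2·4.035 = 56.8; c'Δl = 30.67; W sinα = 72.1
Σc'Δl = 89.3 kN/m; ΣN' = 396.3 kN/m; ΣW sinα = 211.9 kN/m
Resisting = 89.3 + 396.3·tan34.5° = 89.3 + 272.3 = 361.6 kN/m
FS = 361.6 / 211.9 = 1.706

FS = 1.71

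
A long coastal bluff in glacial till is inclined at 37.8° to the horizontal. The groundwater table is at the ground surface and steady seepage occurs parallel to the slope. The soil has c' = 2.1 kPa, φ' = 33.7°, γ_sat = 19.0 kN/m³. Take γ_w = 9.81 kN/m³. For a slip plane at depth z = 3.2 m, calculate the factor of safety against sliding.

With seepage parallel to the slope and the water table at the surface, the effective normal stress on the slip plane uses the buoyant unit weight γ' = γ_sat − γ_w while the driving shear stress uses γ_sat:
FS = [c' + γ' z cos²β tanφ'] / [γ_sat z sinβ cosβ]
γ' = 19.0 − 9.81 = 9.19 kN/m³
Numerator = 2.1 + 9.19·3.2·cos²37.8°·tan33.7° = 2.1 + 9.19·3.2·0.6243·0.6669 = 14.345 kPa
Denominator = 19.0·3.2·sin37.8°·cos37.8° = 19.0·3.2·0.6129·0.7902 = 29.445 kPa
FS = 14.345 / 29.445 = 0.487

FS = 0.49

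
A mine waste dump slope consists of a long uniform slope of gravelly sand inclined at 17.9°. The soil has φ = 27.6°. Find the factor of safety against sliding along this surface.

FS = 1.62

For a dry cohesionless infinite slope the factor of safety is FS = tanφ / tanβ.
FS = tan27.6° / tan17.9° = 0.5228 / 0.3230 = 1.619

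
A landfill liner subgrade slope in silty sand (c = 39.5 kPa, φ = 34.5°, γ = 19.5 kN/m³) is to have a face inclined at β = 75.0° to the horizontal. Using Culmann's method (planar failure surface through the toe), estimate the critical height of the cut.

Culmann's analysis gives the critical failure plane at α_cr = (β + φ)/2 = (75.0 + 34.5)/2 = 54.8°, and the critical height
H_c = (4c/γ) · sinβ cosφ / [1 − cos(β − φ)]
    = (4·39.5/19.5) · sin75.0°·cos34.5° / [1 − cos(40.5°)]
    = 8.103 · 0.9659·0.8241 / [1 − 0.7604]
    = 8.103 · 0.7960 / 0.2396
    = 26.92 m

H_c = 26.92 m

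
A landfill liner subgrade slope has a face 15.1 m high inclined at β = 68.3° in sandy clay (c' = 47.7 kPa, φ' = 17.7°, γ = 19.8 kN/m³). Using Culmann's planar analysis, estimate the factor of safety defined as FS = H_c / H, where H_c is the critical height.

H_c = (4c'/γ) · sinβ cosφ' / [1 − cos(β − φ')]
    = (4·47.7/19.8) · sin68.3°·cos17.7° / [1 − cos50.6°]
    = 9.636 · 0.8851 / 0.3653 = 23.35 m
FS = H_c / H = 23.35 / 15.1 = 1.546

FS = 1.55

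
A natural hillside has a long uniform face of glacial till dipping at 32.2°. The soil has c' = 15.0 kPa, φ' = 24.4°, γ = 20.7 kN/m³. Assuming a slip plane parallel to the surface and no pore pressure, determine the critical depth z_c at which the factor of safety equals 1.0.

Setting FS = 1.00 in FS = [c' + γz cos²β tanφ'] / [γz sinβ cosβ] and solving for z:
z = c' / [γ cosβ (FS·sinβ − cosβ·tanφ')]
  = 15.0 / [20.7·cos32.2°·(1.00·sin32.2° − cos32.2°·tan24.4°)]
  = 15.0 / [20.7·0.8462·(1.00·0.5329 − 0.8462·0.4536)]
  = 15.0 / 2.6104 = 5.746 m

z_c = 5.75 m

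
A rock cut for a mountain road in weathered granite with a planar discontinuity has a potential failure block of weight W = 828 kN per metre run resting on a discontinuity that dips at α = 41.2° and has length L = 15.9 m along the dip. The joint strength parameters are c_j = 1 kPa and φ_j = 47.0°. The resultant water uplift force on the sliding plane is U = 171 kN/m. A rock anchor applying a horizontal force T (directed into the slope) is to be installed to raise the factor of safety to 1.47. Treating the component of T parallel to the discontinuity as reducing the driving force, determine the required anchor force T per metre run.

Resolving forces along and normal to the sliding plane, with the horizontal anchor force T adding T·sinα to the effective normal force and T·cosα acting up the plane against the driving force:
FS = [c_jL + (W cosα − U + T sinα) tanφ_j] / [W sinα − T cosα]
Without the anchor: N' = 452.0 kN/m, driving T_d = 545.4 kN/m, resisting R = 1·15.9 + 452.0·tan47.0° = 500.6 kN/m, FS = 0.92.
Setting FS = 1.47 and solving for T:
1.47·(545.4 − T cos41.2°) = 500.6 + T sin41.2°·tan47.0°
T·(sin41.2°·tan47.0° + 1.47·cos41.2°) = 1.47·545.4 − 500.6
T·(0.6587·1.0724 + 1.47·0.7524) = 801.7 − 500.6 = 301.1
T·1.8124 = 301.1
T = 166.1 kN/m

T = 166 kN/m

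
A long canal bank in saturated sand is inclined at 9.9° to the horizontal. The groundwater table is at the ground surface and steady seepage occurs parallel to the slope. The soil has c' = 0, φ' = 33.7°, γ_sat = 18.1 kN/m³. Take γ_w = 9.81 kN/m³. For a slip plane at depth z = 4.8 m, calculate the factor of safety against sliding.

FS = 1.75

With seepage parallel to the slope and the water table at the surface, the effective normal stress on the slip plane uses the buoyant unit weight γ' = γ_sat − γ_w while the driving shear stress uses γ_sat:
FS = [c' + γ' z cos²β tanφ'] / [γ_sat z sinβ cosβ]
(For c' = 0 this reduces to FS = (γ'/γ_sat)·tanφ'/tanβ.)
γ' = 18.1 − 9.81 = 8.29 kN/m³
Numerator = 0.0 + 8.29·4.8·cos²9.9°·tan33.7° = 0.0 + 8.29·4.8·0.9704·0.6669 = 25.754 kPa
Denominator = 18.1·4.8·sin9.9°·cos9.9° = 18.1·4.8·0.1719·0.9851 = 14.715 kPa
FS = 25.754 / 14.715 = 1.750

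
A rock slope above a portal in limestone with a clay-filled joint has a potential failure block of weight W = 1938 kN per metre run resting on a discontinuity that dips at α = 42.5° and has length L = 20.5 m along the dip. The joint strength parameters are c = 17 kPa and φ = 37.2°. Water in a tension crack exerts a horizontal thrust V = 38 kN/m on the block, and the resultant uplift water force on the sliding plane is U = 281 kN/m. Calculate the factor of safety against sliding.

FS = 0.90

Resolving the block weight along and normal to the plane and applying the Mohr–Coulomb strength on the joint:
N' = W cosα − U − V sinα = 1938·cos42.5° − 281 − 38·sin42.5° = 1122.2 kN/m
Driving force T = W sinα + V cosα = 1938·sin42.5° + 38·cos42.5° = 1337.3 kN/m
Resisting force R = c·L + N'·tanφ = 17·20.5 + 1122.2·tan37.2° = 348.5 + 851.8 = 1200.3 kN/m
FS = R / T = 1200.3 / 1337.3 = 0.898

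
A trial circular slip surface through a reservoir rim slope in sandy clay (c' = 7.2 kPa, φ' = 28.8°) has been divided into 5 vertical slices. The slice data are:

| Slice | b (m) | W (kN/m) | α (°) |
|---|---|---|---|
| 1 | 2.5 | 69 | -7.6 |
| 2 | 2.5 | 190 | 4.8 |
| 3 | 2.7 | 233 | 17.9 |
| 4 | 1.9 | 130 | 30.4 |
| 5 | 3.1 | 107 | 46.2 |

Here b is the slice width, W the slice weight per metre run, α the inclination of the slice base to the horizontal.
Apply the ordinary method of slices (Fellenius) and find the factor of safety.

Ordinary method of slices: FS = Σ[c'·Δl_i + (W_i cosα_i)·tanφ'] / Σ W_i sinα_i, with Δl_i = b_i / cosα_i.
Slice 1: Δl = 2.5/cos(-7.6°) = 2.522 m; N'_1 = 69·cos(-7.6°) = 68.4; c'Δl = 18.16; W sinα = -9.1
Slice 2: Δl = 2.5/cos4.8° = 2.509 m; N'_2 = 190·cos4.8° = 189.3; c'Δl = 18.06; W sinα = 15.9
Slice 3: Δl = 2.7/cos17.9° = 2.837 m; N'_3 = 233·cos17.9° = 221.7; c'Δl = 20.43; W sinα = 71.6
Slice 4: Δl = 1.9/cos30.4° = 2.203 m; N'_4 = 130·cos30.4° = 112.1; c'Δl = 15.86; W sinα = 65.8
Slice 5: Δl = 3.1/cos46.2° = 4.479 m; N'_5 = 107·cos46.2° = 74.1; c'Δl = 32.25; W sinα = 77.2
Σc'Δl = 104.8 kN/m; ΣN' = 665.6 kN/m; ΣW sinα = 221.4 kN/m
Resisting = 104.8 + 665.6·tan28.8° = 104.8 + 365.9 = 470.7 kN/m
FS = 470.7 / 221.4 = 2.126

FS = 2.13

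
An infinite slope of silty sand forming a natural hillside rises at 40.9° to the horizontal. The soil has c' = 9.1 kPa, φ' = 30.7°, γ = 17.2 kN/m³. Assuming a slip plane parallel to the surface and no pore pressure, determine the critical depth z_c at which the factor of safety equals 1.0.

Setting FS = 1.00 in FS = [c' + γz cos²β tanφ'] / [γz sinβ cosβ] and solving for z:
z = c' / [γ cosβ (FS·sinβ − cosβ·tanφ')]
  = 9.1 / [17.2·cos40.9°·(1.00·sin40.9° − cos40.9°·tan30.7°)]
  = 9.1 / [17.2·0.7559·(1.00·0.6547 − 0.7559·0.5938)]
  = 9.1 / 2.6775 = 3.399 m

z_c = 3.40 m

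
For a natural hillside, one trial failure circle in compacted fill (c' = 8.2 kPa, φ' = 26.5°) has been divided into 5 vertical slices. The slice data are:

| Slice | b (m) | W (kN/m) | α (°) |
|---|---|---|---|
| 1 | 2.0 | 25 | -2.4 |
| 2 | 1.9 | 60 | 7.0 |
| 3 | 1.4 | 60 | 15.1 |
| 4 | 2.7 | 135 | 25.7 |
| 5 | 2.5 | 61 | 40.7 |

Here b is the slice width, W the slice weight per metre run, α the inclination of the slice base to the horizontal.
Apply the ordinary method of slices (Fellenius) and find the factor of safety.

Ordinary method of slices: FS = Σ[c'·Δl_i + (W_i cosα_i)·tanφ'] / Σ W_i sinα_i, with Δl_i = b_i / cosα_i.
Slice 1: Δl = 2.0/cos(-2.4°) = 2.002 m; N'_1 = 25·cos(-2.4°) = 25.0; c'Δl = 16.41; W sinα = -1.0
Slice 2: Δl = 1.9/cos7.0° = 1.914 m; N'_2 = 60·cos7.0° = 59.6; c'Δl = 15.70; W sinα = 7.3
Slice 3: Δl = 1.4/cos15.1° = 1.450 m; N'_3 = 60·cos15.1° = 57.9; c'Δl = 11.89; W sinα = 15.6
Slice 4: Δl = 2.7/cos25.7° = 2.996 m; N'_4 = 135·cos25.7° = 121.6; c'Δl = 24.57; W sinα = 58.5
Slice 5: Δl = 2.5/cos40.7° = 3.298 m; N'_5 = 61·cos40.7° = 46.2; c'Δl = 27.04; W sinα = 39.8
Σc'Δl = 95.6 kN/m; ΣN' = 310.4 kN/m; ΣW sinα = 120.2 kN/m
Resisting = 95.6 + 310.4·tan26.5° = 95.6 + 154.7 = 250.3 kN/m
FS = 250.3 / 120.2 = 2.082

FS = 2.08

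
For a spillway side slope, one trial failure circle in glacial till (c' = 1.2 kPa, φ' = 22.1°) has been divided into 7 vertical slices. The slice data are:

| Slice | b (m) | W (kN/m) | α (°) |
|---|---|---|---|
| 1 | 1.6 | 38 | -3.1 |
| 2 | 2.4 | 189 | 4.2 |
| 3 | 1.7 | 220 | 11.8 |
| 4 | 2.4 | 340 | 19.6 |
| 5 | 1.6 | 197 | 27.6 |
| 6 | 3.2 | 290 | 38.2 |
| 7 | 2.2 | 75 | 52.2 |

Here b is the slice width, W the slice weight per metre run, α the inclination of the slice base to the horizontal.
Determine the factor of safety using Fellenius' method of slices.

Ordinary method of slices: FS = Σ[c'·Δl_i + (W_i cosα_i)·tanφ'] / Σ W_i sinα_i, with Δl_i = b_i / cosα_i.
Slice 1: Δl = 1.6/cos(-3.1°) = 1.602 m; N'_1 = 38·cos(-3.1°) = 37.9; c'Δl = 1.92; W sinα = -2.1
Slice 2: Δl = 2.4/cos4.2° = 2.406 m; N'_2 = 189·cos4.2° = 188.5; c'Δl = 2.89; W sinα = 13.8
Slice 3: Δl = 1.7/cos11.8° = 1.737 m; N'_3 = 220·cos11.8° = 215.4; c'Δl = 2.08; W sinα = 45.0
Slice 4: Δl = 2.4/cos19.6° = 2.548 m; N'_4 = 340·cos19.6° = 320.3; c'Δl = 3.06; W sinα = 114.1
Slice 5: Δl = 1.6/cos27.6° = 1.805 m; N'_5 = 197·cos27.6° = 174.6; c'Δl = 2.17; W sinα = 91.3
Slice 6: Δl = 3.2/cos38.2° = 4.072 m; N'_6 = 290·cos38.2° = 227.9; c'Δl = 4.89; W sinα = 179.3
Slice 7: Δl = 2.2/cos52.2° = 3.589 m; N'_7 = 75·cos52.2° = 46.0; c'Δl = 4.31; W sinα = 59.3
Σc'Δl = 21.3 kN/m; ΣN' = 1210.5 kN/m; ΣW sinα = 500.7 kN/m
Resisting = 21.3 + 1210.5·tan22.1° = 21.3 + 491.5 = 512.9 kN/m
FS = 512.9 / 500.7 = 1.024

FS = 1.02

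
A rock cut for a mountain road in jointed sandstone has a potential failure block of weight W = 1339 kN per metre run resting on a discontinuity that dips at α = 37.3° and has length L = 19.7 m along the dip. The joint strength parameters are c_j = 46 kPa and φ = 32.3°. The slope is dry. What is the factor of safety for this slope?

Resolving the block weight along and normal to the plane and applying the Mohr–Coulomb strength on the joint:
N' = W cosα = 1339·cos37.3° = 1065.1 kN/m
Driving force T = W sinα = 1339·sin37.3° = 811.4 kN/m
Resisting force R = c_j·L + N'·tanφ = 46·19.7 + 1065.1·tan32.3° = 906.2 + 673.4 = 1579.6 kN/m
FS = R / T = 1579.6 / 811.4 = 1.947

FS = 1.95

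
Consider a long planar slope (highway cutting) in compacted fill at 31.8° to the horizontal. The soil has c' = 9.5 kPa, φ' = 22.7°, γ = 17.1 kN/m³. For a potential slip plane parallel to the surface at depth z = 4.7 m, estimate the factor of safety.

For an infinite slope with a slip plane parallel to the surface (no pore pressure): FS = [c' + γz cos²β tanφ'] / [γz sinβ cosβ].
γz = 17.1·4.7 = 80.37 kN/m²
Numerator = 9.5 + 80.37·cos²31.8°·tan22.7° = 9.5 + 80.37·0.7223·0.4183 = 33.784 kPa
Denominator = 80.37·sin31.8°·cos31.8° = 80.37·0.5270·0.8499 = 35.994 kPa
FS = 33.784 / 35.994 = 0.939

FS = 0.94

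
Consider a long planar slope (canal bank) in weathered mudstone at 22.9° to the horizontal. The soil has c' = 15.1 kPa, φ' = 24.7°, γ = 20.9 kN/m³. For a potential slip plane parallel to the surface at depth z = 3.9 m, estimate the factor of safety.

FS = 1.61

For an infinite slope with a slip plane parallel to the surface (no pore pressure): FS = [c' + γz cos²β tanφ'] / [γz sinβ cosβ].
γz = 20.9·3.9 = 81.51 kN/m²
Numerator = 15.1 + 81.51·cos²22.9°·tan24.7° = 15.1 + 81.51·0.8486·0.4599 = 46.914 kPa
Denominator = 81.51·sin22.9°·cos22.9° = 81.51·0.3891·0.9212 = 29.218 kPa
FS = 46.914 / 29.218 = 1.606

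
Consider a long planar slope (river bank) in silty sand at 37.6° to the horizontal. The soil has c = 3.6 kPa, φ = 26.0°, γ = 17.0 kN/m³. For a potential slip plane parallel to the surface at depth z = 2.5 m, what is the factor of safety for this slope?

FS = 0.81

For an infinite slope with a slip plane parallel to the surface (no pore pressure): FS = [c + γz cos²β tanφ] / [γz sinβ cosβ].
γz = 17.0·2.5 = 42.50 kN/m²
Numerator = 3.6 + 42.50·cos²37.6°·tan26.0° = 3.6 + 42.50·0.6277·0.4877 = 16.612 kPa
Denominator = 42.50·sin37.6°·cos37.6° = 42.50·0.6101·0.7923 = 20.545 kPa
FS = 16.612 / 20.545 = 0.809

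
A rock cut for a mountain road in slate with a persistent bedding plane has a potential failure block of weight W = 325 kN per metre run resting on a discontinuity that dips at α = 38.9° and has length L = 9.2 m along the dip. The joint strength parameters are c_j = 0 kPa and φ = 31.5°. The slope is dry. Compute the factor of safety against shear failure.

Resolving the block weight along and normal to the plane and applying the Mohr–Coulomb strength on the joint:
N' = W cosα = 325·cos38.9° = 252.9 kN/m
Driving force T = W sinα = 325·sin38.9° = 204.1 kN/m
Resisting force R = c_j·L + N'·tanφ = 0·9.2 + 252.9·tan31.5° = 0.0 + 155.0 = 155.0 kN/m
FS = R / T = 155.0 / 204.1 = 0.759

FS = 0.76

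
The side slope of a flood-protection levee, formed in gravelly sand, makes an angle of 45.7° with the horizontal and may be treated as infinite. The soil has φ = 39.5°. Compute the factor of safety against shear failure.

FS = 0.80

For a dry cohesionless infinite slope the factor of safety is FS = tanφ / tanβ.
FS = tan39.5° / tan45.7° = 0.8243 / 1.0247 = 0.804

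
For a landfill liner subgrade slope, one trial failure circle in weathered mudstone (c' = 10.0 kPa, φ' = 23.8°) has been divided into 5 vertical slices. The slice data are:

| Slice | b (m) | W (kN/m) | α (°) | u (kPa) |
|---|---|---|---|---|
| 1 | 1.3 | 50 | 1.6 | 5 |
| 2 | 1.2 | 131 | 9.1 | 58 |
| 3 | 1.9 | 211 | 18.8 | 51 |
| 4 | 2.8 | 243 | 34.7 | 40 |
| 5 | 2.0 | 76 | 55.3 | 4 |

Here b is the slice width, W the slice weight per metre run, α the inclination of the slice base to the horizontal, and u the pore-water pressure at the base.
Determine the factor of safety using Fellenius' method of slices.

FS = 0.84

Ordinary method of slices: FS = Σ[c'·Δl_i + (W_i cosα_i − u_i·Δl_i)·tanφ'] / Σ W_i sinα_i, with Δl_i = b_i / cosα_i.
Slice 1: Δl = 1.3/cos1.6° = 1.301 m; N'_1 = 50·cos1.6° − 5·1.301 = 43.5; c'Δl = 13.01; W sinα = 1.4
Slice 2: Δl = 1.2/cos9.1° = 1.215 m; N'_2 = 131·cos9.1° − 58·1.215 = 58.9; c'Δl = 12.15; W sinα = 20.7
Slice 3: Δl = 1.9/cos18.8° = 2.007 m; N'_3 = 211·cos18.8° − 51·2.007 = 97.4; c'Δl = 20.07; W sinα = 68.0
Slice 4: Δl = 2.8/cos34.7° = 3.406 m; N'_4 = 243·cos34.7° − 40·3.406 = 63.6; c'Δl = 34.06; W sinα = 138.3
Slice 5: Δl = 2.0/cos55.3° = 3.513 m; N'_5 = 76·cos55.3° − 4·3.513 = 29.2; c'Δl = 35.13; W sinα = 62.5
Σc'Δl = 114.4 kN/m; ΣN' = 292.5 kN/m; ΣW sinα = 290.9 kN/m
Resisting = 114.4 + 292.5·tan23.8° = 114.4 + 129.0 = 243.4 kN/m
FS = 243.4 / 290.9 = 0.837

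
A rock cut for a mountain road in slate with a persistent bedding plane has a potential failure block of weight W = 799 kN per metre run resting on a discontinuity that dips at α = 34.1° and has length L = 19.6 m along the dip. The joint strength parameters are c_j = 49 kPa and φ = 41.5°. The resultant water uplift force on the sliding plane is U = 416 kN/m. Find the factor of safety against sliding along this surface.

FS = 2.63

Resolving the block weight along and normal to the plane and applying the Mohr–Coulomb strength on the joint:
N' = W cosα − U = 799·cos34.1° − 416 = 245.6 kN/m
Driving force T = W sinα = 799·sin34.1° = 448.0 kN/m
Resisting force R = c_j·L + N'·tanφ = 49·19.6 + 245.6·tan41.5° = 960.4 + 217.3 = 1177.7 kN/m
FS = R / T = 1177.7 / 448.0 = 2.629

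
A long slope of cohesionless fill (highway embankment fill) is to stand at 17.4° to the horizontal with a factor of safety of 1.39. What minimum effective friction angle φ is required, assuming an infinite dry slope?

φ = 23.5°

FS = tanφ/tanβ ⇒ tanφ = FS · tanβ = 1.39 · tan17.4° = 0.4356
φ = arctan(0.4356) = 23.54°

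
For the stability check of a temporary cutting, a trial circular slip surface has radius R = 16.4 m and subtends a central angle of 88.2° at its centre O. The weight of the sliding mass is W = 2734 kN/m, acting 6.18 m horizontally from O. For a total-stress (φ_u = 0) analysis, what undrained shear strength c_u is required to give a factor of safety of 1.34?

c_u = 54.7 kPa

FS = c_u·L_a·R / (W·d), so c_u = FS·W·d / (L_a·R).
Arc length L_a = R·θ = 16.4·(88.2°·π/180) = 16.4·1.5394 = 25.25 m
c_u = 1.34·2734·6.18 / (25.25·16.4) = 22640.8 / 414.03 = 54.68 kPa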